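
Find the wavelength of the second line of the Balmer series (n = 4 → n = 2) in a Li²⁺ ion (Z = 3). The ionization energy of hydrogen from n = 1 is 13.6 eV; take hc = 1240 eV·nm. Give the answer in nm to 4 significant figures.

The Balmer series terminates on n_f = 2; the second line has n_i = 2+2 = 4.
ΔE = 122.4 × (1/2² − 1/4²) = 22.95 eV.
λ = 1240 / 22.95 = 54.03 nm.

54.03 nm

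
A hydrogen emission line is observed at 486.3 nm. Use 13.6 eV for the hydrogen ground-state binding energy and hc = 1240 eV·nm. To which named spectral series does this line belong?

Balmer

ΔE = 1240/486.3 = 2.550 eV.
This matches 13.6 × (1/2² − 1/4²), so n_f = 2: the Balmer series.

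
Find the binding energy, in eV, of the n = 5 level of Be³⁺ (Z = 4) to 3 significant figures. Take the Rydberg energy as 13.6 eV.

E_n = −13.6 Z²/n² = −217.6/n² eV for Z = 4.
E_5 = −217.6/25 = −8.70 eV, so ionization (to E = 0) requires 8.70 eV.

8.70 eV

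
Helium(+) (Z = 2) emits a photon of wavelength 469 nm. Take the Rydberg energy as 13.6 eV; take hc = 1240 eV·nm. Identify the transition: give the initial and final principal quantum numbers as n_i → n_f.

n_i = 4, n_f = 3

The photon energy is ΔE = hc/λ = 1240 / 469 = 2.644 eV.
With Z = 2, ΔE = 54.40 × (1/n_f² − 1/n_i²), so 1/n_f² − 1/n_i² = 0.04860.
Trying n_f = 3 gives 1/n_i² = 0.06251, i.e. n_i ≈ 4; this pair matches.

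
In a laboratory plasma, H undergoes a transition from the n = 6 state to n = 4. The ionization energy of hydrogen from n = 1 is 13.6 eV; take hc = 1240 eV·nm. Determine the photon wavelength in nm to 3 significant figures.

ΔE = 13.60 × (1/4² − 1/6²) = 13.60 × 0.03472 = 0.4722 eV.
λ = hc/ΔE = 1240 / 0.4722 = 2630 nm.

2630 nm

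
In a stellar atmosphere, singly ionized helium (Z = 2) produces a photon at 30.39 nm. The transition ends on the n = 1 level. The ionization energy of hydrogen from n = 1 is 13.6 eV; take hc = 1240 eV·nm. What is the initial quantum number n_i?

The photon energy is ΔE = hc/λ = 1240 / 30.39 = 40.80 eV.
With Z = 2, ΔE = 54.40 × (1/n_f² − 1/n_i²), so 1/n_f² − 1/n_i² = 0.7501.
With n_f = 1: 1/n_i² = 1/1 − 0.7501 = 0.2499, so n_i ≈ 2.00.

n_i = 2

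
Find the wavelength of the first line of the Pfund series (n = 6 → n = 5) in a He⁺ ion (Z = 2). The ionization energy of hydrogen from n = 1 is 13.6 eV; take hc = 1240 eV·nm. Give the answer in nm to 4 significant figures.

The Pfund series terminates on n_f = 5; the first line has n_i = 5+1 = 6.
ΔE = 54.40 × (1/5² − 1/6²) = 0.6649 eV.
λ = 1240 / 0.6649 = 1865 nm.

1865 nm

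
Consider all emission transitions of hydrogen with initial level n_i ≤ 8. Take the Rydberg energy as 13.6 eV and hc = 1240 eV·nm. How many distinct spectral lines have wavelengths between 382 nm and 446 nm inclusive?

4

Enumerate all n_i → n_f pairs with 1 ≤ n_f < n_i ≤ 8 and compute λ = 1240 / [13.6·1·(1/n_f² − 1/n_i²)].
Lines falling in [382, 446] nm: 8→2 (389.0 nm), 7→2 (397.1 nm), 6→2 (410.3 nm), 5→2 (434.2 nm).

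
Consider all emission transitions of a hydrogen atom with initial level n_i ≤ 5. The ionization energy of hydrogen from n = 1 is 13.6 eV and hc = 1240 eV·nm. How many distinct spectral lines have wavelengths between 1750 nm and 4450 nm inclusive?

Enumerate all n_i → n_f pairs with 1 ≤ n_f < n_i ≤ 5 and compute λ = 1240 / [13.6·1·(1/n_f² − 1/n_i²)].
Lines falling in [1750, 4450] nm: 4→3 (1876 nm), 5→4 (4052 nm).

2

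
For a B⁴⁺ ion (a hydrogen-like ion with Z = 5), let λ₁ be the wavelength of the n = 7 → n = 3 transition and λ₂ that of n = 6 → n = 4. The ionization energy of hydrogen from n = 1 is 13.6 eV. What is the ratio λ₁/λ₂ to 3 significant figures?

λ ∝ 1/ΔE ∝ 1/(1/n_f² − 1/n_i²), and the Z² and hc factors cancel in the ratio.
λ₁/λ₂ = (1/4² − 1/6²)/(1/3² − 1/7²) = 0.03472/0.09070 = 0.383.

0.383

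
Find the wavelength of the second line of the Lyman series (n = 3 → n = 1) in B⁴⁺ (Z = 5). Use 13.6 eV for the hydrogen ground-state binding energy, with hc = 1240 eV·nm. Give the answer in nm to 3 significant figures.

The Lyman series terminates on n_f = 1; the second line has n_i = 1+2 = 3.
ΔE = 340.0 × (1/1² − 1/3²) = 302.2 eV.
λ = 1240 / 302.2 = 4.10 nm.

4.10 nm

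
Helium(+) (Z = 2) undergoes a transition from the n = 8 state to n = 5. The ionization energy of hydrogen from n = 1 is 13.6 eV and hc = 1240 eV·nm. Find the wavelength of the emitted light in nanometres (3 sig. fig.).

For Z = 2 the level energies scale as Z², so the effective Rydberg energy is 13.6 × 4 = 54.40 eV.
ΔE = 54.40 × (1/5² − 1/8²) = 54.40 × 0.02438 = 1.326 eV.
λ = hc/ΔE = 1240 / 1.326 = 935 nm.

935 nm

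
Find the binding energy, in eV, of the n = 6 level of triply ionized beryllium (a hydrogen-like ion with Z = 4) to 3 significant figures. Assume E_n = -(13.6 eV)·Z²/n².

6.04 eV

E_n = −13.6 Z²/n² = −217.6/n² eV for Z = 4.
E_6 = −217.6/36 = −6.04 eV, so ionization (to E = 0) requires 6.04 eV.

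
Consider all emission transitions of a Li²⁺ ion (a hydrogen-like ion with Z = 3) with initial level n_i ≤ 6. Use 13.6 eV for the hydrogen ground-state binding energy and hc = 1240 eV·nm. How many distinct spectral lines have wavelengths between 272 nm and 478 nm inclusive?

Enumerate all n_i → n_f pairs with 1 ≤ n_f < n_i ≤ 6 and compute λ = 1240 / [13.6·9·(1/n_f² − 1/n_i²)].
Lines falling in [272, 478] nm: 6→4 (291.8 nm), 5→4 (450.3 nm).

2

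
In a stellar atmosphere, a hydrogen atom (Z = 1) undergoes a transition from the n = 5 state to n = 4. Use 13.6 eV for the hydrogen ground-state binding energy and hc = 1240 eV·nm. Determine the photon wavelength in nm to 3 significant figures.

4050 nm

ΔE = 13.60 × (1/4² − 1/5²) = 13.60 × 0.02250 = 0.3060 eV.
λ = hc/ΔE = 1240 / 0.3060 = 4050 nm.
This line belongs to the Brackett series.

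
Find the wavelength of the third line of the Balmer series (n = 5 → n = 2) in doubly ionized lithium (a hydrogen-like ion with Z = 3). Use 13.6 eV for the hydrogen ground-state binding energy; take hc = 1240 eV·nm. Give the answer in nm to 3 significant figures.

48.2 nm

The Balmer series terminates on n_f = 2; the third line has n_i = 2+3 = 5.
ΔE = 122.4 × (1/2² − 1/5²) = 25.70 eV.
λ = 1240 / 25.70 = 48.2 nm.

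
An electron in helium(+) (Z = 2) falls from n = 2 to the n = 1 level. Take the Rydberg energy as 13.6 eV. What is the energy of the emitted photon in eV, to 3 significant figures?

The Bohr energies scale as Z², so for Z = 2: E_n = −54.40/n² eV.
E_2 = −54.40/4 = −13.60 eV and E_1 = −54.40/1 = −54.40 eV.
The photon energy is |E_2 − E_1| = 40.8 eV.

40.8 eV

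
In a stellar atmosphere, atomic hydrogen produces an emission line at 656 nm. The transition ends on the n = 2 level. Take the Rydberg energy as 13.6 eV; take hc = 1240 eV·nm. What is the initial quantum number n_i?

n_i = 3

The photon energy is ΔE = hc/λ = 1240 / 656 = 1.890 eV.
With Z = 1, ΔE = 13.60 × (1/n_f² − 1/n_i²), so 1/n_f² − 1/n_i² = 0.1390.
With n_f = 2: 1/n_i² = 1/4 − 0.1390 = 0.1110, so n_i ≈ 3.00.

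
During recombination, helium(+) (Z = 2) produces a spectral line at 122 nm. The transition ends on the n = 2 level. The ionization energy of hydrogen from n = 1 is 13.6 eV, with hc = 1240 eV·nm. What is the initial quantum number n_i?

The photon energy is ΔE = hc/λ = 1240 / 122 = 10.16 eV.
With Z = 2, ΔE = 54.40 × (1/n_f² − 1/n_i²), so 1/n_f² − 1/n_i² = 0.1868.
With n_f = 2: 1/n_i² = 1/4 − 0.1868 = 0.06316, so n_i ≈ 3.98.

n_i = 4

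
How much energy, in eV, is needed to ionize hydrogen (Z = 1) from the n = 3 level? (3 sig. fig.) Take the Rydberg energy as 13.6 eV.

E_3 = −13.60/9 = −1.51 eV, so ionization (to E = 0) requires 1.51 eV.

1.51 eV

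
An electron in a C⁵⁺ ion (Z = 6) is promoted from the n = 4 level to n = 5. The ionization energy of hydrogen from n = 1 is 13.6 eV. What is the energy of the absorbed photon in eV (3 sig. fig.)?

11.0 eV

The Bohr energies scale as Z², so for Z = 6: E_n = −489.6/n² eV.
E_5 = −489.6/25 = −19.58 eV and E_4 = −489.6/16 = −30.60 eV.
The photon energy is |E_5 − E_4| = 11.0 eV.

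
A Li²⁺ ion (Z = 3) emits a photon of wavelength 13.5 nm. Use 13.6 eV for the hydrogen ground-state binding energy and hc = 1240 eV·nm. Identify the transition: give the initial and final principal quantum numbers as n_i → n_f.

The photon energy is ΔE = hc/λ = 1240 / 13.5 = 91.85 eV.
With Z = 3, ΔE = 122.4 × (1/n_f² − 1/n_i²), so 1/n_f² − 1/n_i² = 0.7504.
Trying n_f = 1 gives 1/n_i² = 0.2496, i.e. n_i ≈ 2; this pair matches.

n_i = 2, n_f = 1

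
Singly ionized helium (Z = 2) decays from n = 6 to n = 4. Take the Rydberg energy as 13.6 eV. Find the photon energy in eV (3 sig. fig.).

The Bohr energies scale as Z², so for Z = 2: E_n = −54.40/n² eV.
E_6 = −54.40/36 = −1.511 eV and E_4 = −54.40/16 = −3.400 eV.
The photon energy is |E_6 − E_4| = 1.89 eV.

1.89 eV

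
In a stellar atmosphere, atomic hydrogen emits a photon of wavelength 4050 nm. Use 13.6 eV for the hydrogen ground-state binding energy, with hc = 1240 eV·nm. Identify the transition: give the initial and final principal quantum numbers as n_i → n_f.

The photon energy is ΔE = hc/λ = 1240 / 4050 = 0.3062 eV.
With Z = 1, ΔE = 13.60 × (1/n_f² − 1/n_i²), so 1/n_f² − 1/n_i² = 0.02251.
Trying n_f = 4 gives 1/n_i² = 0.03999, i.e. n_i ≈ 5; this pair matches.

n_i = 5, n_f = 4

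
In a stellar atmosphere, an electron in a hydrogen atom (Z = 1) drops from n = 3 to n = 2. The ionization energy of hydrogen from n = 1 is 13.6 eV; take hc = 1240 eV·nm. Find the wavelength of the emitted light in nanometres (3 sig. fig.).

656 nm

ΔE = 13.60 × (1/2² − 1/3²) = 13.60 × 0.1389 = 1.889 eV.
λ = hc/ΔE = 1240 / 1.889 = 656 nm.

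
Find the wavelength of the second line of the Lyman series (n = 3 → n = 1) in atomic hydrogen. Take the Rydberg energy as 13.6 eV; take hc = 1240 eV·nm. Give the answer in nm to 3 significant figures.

The Lyman series terminates on n_f = 1; the second line has n_i = 1+2 = 3.
ΔE = 13.60 × (1/1² − 1/3²) = 12.09 eV.
λ = 1240 / 12.09 = 103 nm.

103 nm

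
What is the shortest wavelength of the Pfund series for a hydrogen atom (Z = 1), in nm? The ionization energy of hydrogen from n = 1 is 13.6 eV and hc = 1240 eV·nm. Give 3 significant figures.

2280 nm

The Pfund series has lower level n_f = 5; the series limit corresponds to n_i → ∞.
ΔE_max = 13.6 × 1 / 5² = 0.5440 eV.
λ_min = 1240 / 0.5440 = 2280 nm.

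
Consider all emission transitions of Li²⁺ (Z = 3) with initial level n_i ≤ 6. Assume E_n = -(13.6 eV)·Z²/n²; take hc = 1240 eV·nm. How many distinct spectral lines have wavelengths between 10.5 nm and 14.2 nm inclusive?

Enumerate all n_i → n_f pairs with 1 ≤ n_f < n_i ≤ 6 and compute λ = 1240 / [13.6·9·(1/n_f² − 1/n_i²)].
Lines falling in [10.5, 14.2] nm: 5→1 (10.55 nm), 4→1 (10.81 nm), 3→1 (11.40 nm), 2→1 (13.51 nm).

4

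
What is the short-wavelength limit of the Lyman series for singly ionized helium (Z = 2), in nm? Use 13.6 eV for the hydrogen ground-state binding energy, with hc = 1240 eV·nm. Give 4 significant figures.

The Lyman series has lower level n_f = 1; the series limit corresponds to n_i → ∞.
ΔE_max = 13.6 × 4 / 1² = 54.40 eV.
λ_min = 1240 / 54.40 = 22.79 nm.

22.79 nm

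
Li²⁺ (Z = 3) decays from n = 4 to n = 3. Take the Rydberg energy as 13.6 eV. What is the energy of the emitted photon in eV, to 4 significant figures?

5.950 eV

The Bohr energies scale as Z², so for Z = 3: E_n = −122.4/n² eV.
E_4 = −122.4/16 = −7.650 eV and E_3 = −122.4/9 = −13.60 eV.
The photon energy is |E_4 − E_3| = 5.950 eV.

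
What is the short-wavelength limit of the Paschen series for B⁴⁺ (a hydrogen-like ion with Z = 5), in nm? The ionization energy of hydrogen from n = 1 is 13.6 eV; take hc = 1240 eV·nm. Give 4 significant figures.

The Paschen series has lower level n_f = 3; the series limit corresponds to n_i → ∞.
ΔE_max = 13.6 × 25 / 3² = 37.78 eV.
λ_min = 1240 / 37.78 = 32.82 nm.

32.82 nm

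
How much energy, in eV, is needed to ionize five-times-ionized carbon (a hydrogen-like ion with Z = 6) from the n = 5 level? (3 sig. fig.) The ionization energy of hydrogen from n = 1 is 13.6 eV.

19.6 eV

E_n = −13.6 Z²/n² = −489.6/n² eV for Z = 6.
E_5 = −489.6/25 = −19.6 eV, so ionization (to E = 0) requires 19.6 eV.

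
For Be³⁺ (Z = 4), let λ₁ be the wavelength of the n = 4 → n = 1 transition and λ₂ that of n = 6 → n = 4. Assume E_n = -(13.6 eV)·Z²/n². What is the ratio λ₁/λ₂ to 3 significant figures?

λ ∝ 1/ΔE ∝ 1/(1/n_f² − 1/n_i²), and the Z² and hc factors cancel in the ratio.
λ₁/λ₂ = (1/4² − 1/6²)/(1/1² − 1/4²) = 0.03472/0.9375 = 0.0370.

0.0370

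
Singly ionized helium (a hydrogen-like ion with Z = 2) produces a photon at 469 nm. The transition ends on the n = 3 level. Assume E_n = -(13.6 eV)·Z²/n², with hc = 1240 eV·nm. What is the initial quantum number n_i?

The photon energy is ΔE = hc/λ = 1240 / 469 = 2.644 eV.
With Z = 2, ΔE = 54.40 × (1/n_f² − 1/n_i²), so 1/n_f² − 1/n_i² = 0.04860.
With n_f = 3: 1/n_i² = 1/9 − 0.04860 = 0.06251, so n_i ≈ 4.00.

n_i = 4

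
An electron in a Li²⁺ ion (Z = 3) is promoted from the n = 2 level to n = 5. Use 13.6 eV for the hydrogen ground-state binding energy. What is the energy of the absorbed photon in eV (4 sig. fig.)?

25.70 eV

The Bohr energies scale as Z², so for Z = 3: E_n = −122.4/n² eV.
E_5 = −122.4/25 = −4.896 eV and E_2 = −122.4/4 = −30.60 eV.
The photon energy is |E_5 − E_2| = 25.70 eV.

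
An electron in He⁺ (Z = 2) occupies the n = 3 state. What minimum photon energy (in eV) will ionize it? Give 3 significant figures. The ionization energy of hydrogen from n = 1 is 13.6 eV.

E_n = −13.6 Z²/n² = −54.40/n² eV for Z = 2.
E_3 = −54.40/9 = −6.04 eV, so ionization (to E = 0) requires 6.04 eV.

6.04 eV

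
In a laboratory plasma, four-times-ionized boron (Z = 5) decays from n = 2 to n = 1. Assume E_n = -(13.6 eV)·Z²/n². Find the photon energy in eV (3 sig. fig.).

255 eV

The Bohr energies scale as Z², so for Z = 5: E_n = −340.0/n² eV.
E_2 = −340.0/4 = −85.00 eV and E_1 = −340.0/1 = −340.0 eV.
The photon energy is |E_2 − E_1| = 255 eV.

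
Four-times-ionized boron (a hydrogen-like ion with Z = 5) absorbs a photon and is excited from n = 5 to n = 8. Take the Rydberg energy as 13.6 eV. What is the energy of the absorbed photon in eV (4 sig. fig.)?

The Bohr energies scale as Z², so for Z = 5: E_n = −340.0/n² eV.
E_8 = −340.0/64 = −5.313 eV and E_5 = −340.0/25 = −13.60 eV.
The photon energy is |E_8 − E_5| = 8.288 eV.

8.288 eV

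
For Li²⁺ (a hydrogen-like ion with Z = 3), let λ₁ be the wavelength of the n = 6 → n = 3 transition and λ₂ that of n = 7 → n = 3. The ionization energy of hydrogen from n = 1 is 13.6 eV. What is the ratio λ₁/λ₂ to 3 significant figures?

λ ∝ 1/ΔE ∝ 1/(1/n_f² − 1/n_i²), and the Z² and hc factors cancel in the ratio.
λ₁/λ₂ = (1/3² − 1/7²)/(1/3² − 1/6²) = 0.09070/0.08333 = 1.09.

1.09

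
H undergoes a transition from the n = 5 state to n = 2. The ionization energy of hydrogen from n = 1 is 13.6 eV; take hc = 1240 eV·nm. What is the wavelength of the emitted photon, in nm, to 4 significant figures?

ΔE = 13.60 × (1/2² − 1/5²) = 13.60 × 0.2100 = 2.856 eV.
λ = hc/ΔE = 1240 / 2.856 = 434.2 nm.

434.2 nm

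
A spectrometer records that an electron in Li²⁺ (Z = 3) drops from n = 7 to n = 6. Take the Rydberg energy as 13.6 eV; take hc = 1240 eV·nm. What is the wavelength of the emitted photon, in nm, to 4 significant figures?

For Z = 3 the level energies scale as Z², so the effective Rydberg energy is 13.6 × 9 = 122.4 eV.
ΔE = 122.4 × (1/6² − 1/7²) = 122.4 × 0.007370 = 0.9020 eV.
λ = hc/ΔE = 1240 / 0.9020 = 1375 nm.

1375 nm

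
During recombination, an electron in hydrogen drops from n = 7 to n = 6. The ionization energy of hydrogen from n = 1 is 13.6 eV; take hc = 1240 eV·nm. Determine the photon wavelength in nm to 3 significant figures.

ΔE = 13.60 × (1/6² − 1/7²) = 13.60 × 0.007370 = 0.1002 eV.
λ = hc/ΔE = 1240 / 0.1002 = 12400 nm.

12400 nm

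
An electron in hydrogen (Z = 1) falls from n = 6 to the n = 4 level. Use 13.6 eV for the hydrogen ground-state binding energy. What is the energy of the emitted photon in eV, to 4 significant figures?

0.4722 eV

E_6 = −13.60/36 = −0.3778 eV and E_4 = −13.60/16 = −0.8500 eV.
The photon energy is |E_6 − E_4| = 0.4722 eV.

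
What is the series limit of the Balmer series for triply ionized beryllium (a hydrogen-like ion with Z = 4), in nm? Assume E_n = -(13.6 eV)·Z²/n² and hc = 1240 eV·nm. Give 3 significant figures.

The Balmer series has lower level n_f = 2; the series limit corresponds to n_i → ∞.
ΔE_max = 13.6 × 16 / 2² = 54.40 eV.
λ_min = 1240 / 54.40 = 22.8 nm.

22.8 nm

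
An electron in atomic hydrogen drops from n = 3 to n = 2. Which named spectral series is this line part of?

The series is set by the lower level: n_f = 2 is the Balmer series.

Balmer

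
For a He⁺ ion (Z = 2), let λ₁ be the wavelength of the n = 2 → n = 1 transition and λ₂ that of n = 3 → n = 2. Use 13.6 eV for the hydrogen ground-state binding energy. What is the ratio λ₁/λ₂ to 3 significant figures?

λ ∝ 1/ΔE ∝ 1/(1/n_f² − 1/n_i²), and the Z² and hc factors cancel in the ratio.
λ₁/λ₂ = (1/2² − 1/3²)/(1/1² − 1/2²) = 0.1389/0.7500 = 0.185.

0.185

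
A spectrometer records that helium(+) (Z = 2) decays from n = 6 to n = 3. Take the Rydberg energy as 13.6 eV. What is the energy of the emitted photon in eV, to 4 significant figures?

The Bohr energies scale as Z², so for Z = 2: E_n = −54.40/n² eV.
E_6 = −54.40/36 = −1.511 eV and E_3 = −54.40/9 = −6.044 eV.
The photon energy is |E_6 − E_3| = 4.533 eV.

4.533 eV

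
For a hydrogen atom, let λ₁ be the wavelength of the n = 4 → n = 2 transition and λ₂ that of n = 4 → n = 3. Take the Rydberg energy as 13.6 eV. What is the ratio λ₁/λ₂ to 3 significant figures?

λ ∝ 1/ΔE ∝ 1/(1/n_f² − 1/n_i²), and the Z² and hc factors cancel in the ratio.
λ₁/λ₂ = (1/3² − 1/4²)/(1/2² − 1/4²) = 0.04861/0.1875 = 0.259.

0.259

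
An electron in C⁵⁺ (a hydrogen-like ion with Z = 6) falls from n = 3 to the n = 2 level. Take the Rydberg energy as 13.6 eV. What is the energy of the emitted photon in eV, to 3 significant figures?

68.0 eV

The Bohr energies scale as Z², so for Z = 6: E_n = −489.6/n² eV.
E_3 = −489.6/9 = −54.40 eV and E_2 = −489.6/4 = −122.4 eV.
The photon energy is |E_3 − E_2| = 68.0 eV.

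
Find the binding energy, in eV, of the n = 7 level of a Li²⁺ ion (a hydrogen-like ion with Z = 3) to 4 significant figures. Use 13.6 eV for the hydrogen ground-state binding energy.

2.498 eV

E_n = −13.6 Z²/n² = −122.4/n² eV for Z = 3.
E_7 = −122.4/49 = −2.498 eV, so ionization (to E = 0) requires 2.498 eV.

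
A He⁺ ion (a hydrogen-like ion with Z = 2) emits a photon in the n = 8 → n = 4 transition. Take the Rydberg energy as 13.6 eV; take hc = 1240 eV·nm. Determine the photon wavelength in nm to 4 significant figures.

For Z = 2 the level energies scale as Z², so the effective Rydberg energy is 13.6 × 4 = 54.40 eV.
ΔE = 54.40 × (1/4² − 1/8²) = 54.40 × 0.04688 = 2.550 eV.
λ = hc/ΔE = 1240 / 2.550 = 486.3 nm.

486.3 nm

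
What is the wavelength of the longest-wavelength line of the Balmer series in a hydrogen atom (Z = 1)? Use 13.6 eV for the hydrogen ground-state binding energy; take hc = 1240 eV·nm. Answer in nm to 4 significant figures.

The Balmer series terminates on n_f = 2; the first line has n_i = 2+1 = 3.
ΔE = 13.60 × (1/2² − 1/3²) = 1.889 eV.
λ = 1240 / 1.889 = 656.5 nm.

656.5 nm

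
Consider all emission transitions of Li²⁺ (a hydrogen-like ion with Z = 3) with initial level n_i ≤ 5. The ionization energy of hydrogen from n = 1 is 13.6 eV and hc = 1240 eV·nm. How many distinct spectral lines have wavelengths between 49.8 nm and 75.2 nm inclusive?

2

Enumerate all n_i → n_f pairs with 1 ≤ n_f < n_i ≤ 5 and compute λ = 1240 / [13.6·9·(1/n_f² − 1/n_i²)].
Lines falling in [49.8, 75.2] nm: 4→2 (54.03 nm), 3→2 (72.94 nm).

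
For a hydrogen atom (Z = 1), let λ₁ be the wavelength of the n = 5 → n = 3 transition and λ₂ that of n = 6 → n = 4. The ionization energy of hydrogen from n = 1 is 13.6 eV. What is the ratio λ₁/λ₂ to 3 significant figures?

0.488

λ ∝ 1/ΔE ∝ 1/(1/n_f² − 1/n_i²), and the Z² and hc factors cancel in the ratio.
λ₁/λ₂ = (1/4² − 1/6²)/(1/3² − 1/5²) = 0.03472/0.07111 = 0.488.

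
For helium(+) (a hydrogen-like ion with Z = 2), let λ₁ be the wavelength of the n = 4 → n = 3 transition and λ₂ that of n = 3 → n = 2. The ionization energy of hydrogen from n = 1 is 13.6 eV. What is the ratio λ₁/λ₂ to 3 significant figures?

λ ∝ 1/ΔE ∝ 1/(1/n_f² − 1/n_i²), and the Z² and hc factors cancel in the ratio.
λ₁/λ₂ = (1/2² − 1/3²)/(1/3² − 1/4²) = 0.1389/0.04861 = 2.86.

2.86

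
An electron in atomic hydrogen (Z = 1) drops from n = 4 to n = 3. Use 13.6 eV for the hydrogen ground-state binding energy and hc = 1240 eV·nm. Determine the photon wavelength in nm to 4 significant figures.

1876 nm

ΔE = 13.60 × (1/3² − 1/4²) = 13.60 × 0.04861 = 0.6611 eV.
λ = hc/ΔE = 1240 / 0.6611 = 1876 nm.
This line belongs to the Paschen series.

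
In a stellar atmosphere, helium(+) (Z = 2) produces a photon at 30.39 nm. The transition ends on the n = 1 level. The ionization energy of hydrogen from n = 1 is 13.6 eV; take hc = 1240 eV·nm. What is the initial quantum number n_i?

The photon energy is ΔE = hc/λ = 1240 / 30.39 = 40.80 eV.
With Z = 2, ΔE = 54.40 × (1/n_f² − 1/n_i²), so 1/n_f² − 1/n_i² = 0.7501.
With n_f = 1: 1/n_i² = 1/1 − 0.7501 = 0.2499, so n_i ≈ 2.00.

n_i = 2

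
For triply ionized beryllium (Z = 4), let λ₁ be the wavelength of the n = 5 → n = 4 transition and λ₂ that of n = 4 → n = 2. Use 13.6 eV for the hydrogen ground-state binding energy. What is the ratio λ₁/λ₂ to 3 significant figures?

λ ∝ 1/ΔE ∝ 1/(1/n_f² − 1/n_i²), and the Z² and hc factors cancel in the ratio.
λ₁/λ₂ = (1/2² − 1/4²)/(1/4² − 1/5²) = 0.1875/0.02250 = 8.33.

8.33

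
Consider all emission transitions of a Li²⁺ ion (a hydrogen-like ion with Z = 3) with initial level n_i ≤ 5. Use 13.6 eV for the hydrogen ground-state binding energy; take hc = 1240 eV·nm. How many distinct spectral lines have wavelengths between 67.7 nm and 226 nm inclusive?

3

Enumerate all n_i → n_f pairs with 1 ≤ n_f < n_i ≤ 5 and compute λ = 1240 / [13.6·9·(1/n_f² − 1/n_i²)].
Lines falling in [67.7, 226] nm: 3→2 (72.94 nm), 5→3 (142.5 nm), 4→3 (208.4 nm).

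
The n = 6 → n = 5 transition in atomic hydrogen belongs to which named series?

Pfund

The series is set by the lower level: n_f = 5 is the Pfund series.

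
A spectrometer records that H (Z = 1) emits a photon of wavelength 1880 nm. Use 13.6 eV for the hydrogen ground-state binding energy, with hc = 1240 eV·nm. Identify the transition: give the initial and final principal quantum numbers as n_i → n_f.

n_i = 4, n_f = 3

The photon energy is ΔE = hc/λ = 1240 / 1880 = 0.6596 eV.
With Z = 1, ΔE = 13.60 × (1/n_f² − 1/n_i²), so 1/n_f² − 1/n_i² = 0.04850.
Trying n_f = 3 gives 1/n_i² = 0.06261, i.e. n_i ≈ 4; this pair matches.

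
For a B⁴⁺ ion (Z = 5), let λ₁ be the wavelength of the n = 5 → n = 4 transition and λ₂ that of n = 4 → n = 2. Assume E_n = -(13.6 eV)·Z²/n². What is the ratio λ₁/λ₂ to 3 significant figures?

λ ∝ 1/ΔE ∝ 1/(1/n_f² − 1/n_i²), and the Z² and hc factors cancel in the ratio.
λ₁/λ₂ = (1/2² − 1/4²)/(1/4² − 1/5²) = 0.1875/0.02250 = 8.33.

8.33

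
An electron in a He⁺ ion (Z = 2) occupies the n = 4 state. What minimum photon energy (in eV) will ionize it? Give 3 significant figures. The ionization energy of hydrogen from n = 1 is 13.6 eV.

E_n = −13.6 Z²/n² = −54.40/n² eV for Z = 2.
E_4 = −54.40/16 = −3.40 eV, so ionization (to E = 0) requires 3.40 eV.

3.40 eV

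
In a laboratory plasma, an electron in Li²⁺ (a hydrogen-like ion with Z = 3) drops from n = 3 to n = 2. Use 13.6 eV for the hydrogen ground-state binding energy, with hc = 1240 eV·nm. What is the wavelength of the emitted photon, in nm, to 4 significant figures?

For Z = 3 the level energies scale as Z², so the effective Rydberg energy is 13.6 × 9 = 122.4 eV.
ΔE = 122.4 × (1/2² − 1/3²) = 122.4 × 0.1389 = 17.00 eV.
λ = hc/ΔE = 1240 / 17.00 = 72.94 nm.

72.94 nm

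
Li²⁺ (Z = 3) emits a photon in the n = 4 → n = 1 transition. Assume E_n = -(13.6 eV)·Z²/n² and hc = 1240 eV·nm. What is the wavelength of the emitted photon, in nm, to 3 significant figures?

10.8 nm

For Z = 3 the level energies scale as Z², so the effective Rydberg energy is 13.6 × 9 = 122.4 eV.
ΔE = 122.4 × (1/1² − 1/4²) = 122.4 × 0.9375 = 114.8 eV.
λ = hc/ΔE = 1240 / 114.8 = 10.8 nm.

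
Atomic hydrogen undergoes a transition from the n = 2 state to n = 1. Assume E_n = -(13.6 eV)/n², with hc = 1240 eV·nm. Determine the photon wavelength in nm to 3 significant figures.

ΔE = 13.60 × (1/1² − 1/2²) = 13.60 × 0.7500 = 10.20 eV.
λ = hc/ΔE = 1240 / 10.20 = 122 nm.

122 nm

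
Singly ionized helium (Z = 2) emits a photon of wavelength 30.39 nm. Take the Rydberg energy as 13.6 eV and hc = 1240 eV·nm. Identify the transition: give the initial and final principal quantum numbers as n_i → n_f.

n_i = 2, n_f = 1

The photon energy is ΔE = hc/λ = 1240 / 30.39 = 40.80 eV.
With Z = 2, ΔE = 54.40 × (1/n_f² − 1/n_i²), so 1/n_f² − 1/n_i² = 0.7501.
Trying n_f = 1 gives 1/n_i² = 0.2499, i.e. n_i ≈ 2; this pair matches.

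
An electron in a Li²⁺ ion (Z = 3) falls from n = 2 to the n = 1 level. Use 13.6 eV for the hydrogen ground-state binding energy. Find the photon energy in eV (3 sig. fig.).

91.8 eV

The Bohr energies scale as Z², so for Z = 3: E_n = −122.4/n² eV.
E_2 = −122.4/4 = −30.60 eV and E_1 = −122.4/1 = −122.4 eV.
The photon energy is |E_2 − E_1| = 91.8 eV.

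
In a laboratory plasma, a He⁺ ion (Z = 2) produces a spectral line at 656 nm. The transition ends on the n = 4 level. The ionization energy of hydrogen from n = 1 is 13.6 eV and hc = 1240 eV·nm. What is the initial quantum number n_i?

n_i = 6

The photon energy is ΔE = hc/λ = 1240 / 656 = 1.890 eV.
With Z = 2, ΔE = 54.40 × (1/n_f² − 1/n_i²), so 1/n_f² − 1/n_i² = 0.03475.
With n_f = 4: 1/n_i² = 1/16 − 0.03475 = 0.02775, so n_i ≈ 6.00.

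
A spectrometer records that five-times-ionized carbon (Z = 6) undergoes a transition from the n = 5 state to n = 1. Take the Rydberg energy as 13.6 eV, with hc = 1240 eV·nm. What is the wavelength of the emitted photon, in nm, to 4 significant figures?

2.638 nm

For Z = 6 the level energies scale as Z², so the effective Rydberg energy is 13.6 × 36 = 489.6 eV.
ΔE = 489.6 × (1/1² − 1/5²) = 489.6 × 0.9600 = 470.0 eV.
λ = hc/ΔE = 1240 / 470.0 = 2.638 nm.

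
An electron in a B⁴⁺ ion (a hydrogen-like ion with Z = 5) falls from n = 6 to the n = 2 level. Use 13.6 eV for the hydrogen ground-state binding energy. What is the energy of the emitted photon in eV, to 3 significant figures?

75.6 eV

The Bohr energies scale as Z², so for Z = 5: E_n = −340.0/n² eV.
E_6 = −340.0/36 = −9.444 eV and E_2 = −340.0/4 = −85.00 eV.
The photon energy is |E_6 − E_2| = 75.6 eV.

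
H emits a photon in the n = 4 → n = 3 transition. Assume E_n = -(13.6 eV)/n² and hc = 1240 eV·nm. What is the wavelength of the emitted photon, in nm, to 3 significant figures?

1880 nm

ΔE = 13.60 × (1/3² − 1/4²) = 13.60 × 0.04861 = 0.6611 eV.
λ = hc/ΔE = 1240 / 0.6611 = 1880 nm.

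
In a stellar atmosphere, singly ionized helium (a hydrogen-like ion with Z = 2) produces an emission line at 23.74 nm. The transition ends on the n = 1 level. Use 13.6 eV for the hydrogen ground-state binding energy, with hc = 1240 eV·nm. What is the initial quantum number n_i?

n_i = 5

The photon energy is ΔE = hc/λ = 1240 / 23.74 = 52.23 eV.
With Z = 2, ΔE = 54.40 × (1/n_f² − 1/n_i²), so 1/n_f² − 1/n_i² = 0.9602.
With n_f = 1: 1/n_i² = 1/1 − 0.9602 = 0.03984, so n_i ≈ 5.01.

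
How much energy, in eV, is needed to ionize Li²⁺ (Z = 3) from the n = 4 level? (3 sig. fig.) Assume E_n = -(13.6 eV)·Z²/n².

7.65 eV

E_n = −13.6 Z²/n² = −122.4/n² eV for Z = 3.
E_4 = −122.4/16 = −7.65 eV, so ionization (to E = 0) requires 7.65 eV.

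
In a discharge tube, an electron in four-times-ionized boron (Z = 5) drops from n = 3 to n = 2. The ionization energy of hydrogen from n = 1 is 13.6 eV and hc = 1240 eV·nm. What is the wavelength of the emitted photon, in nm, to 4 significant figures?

For Z = 5 the level energies scale as Z², so the effective Rydberg energy is 13.6 × 25 = 340.0 eV.
ΔE = 340.0 × (1/2² − 1/3²) = 340.0 × 0.1389 = 47.22 eV.
λ = hc/ΔE = 1240 / 47.22 = 26.26 nm.

26.26 nm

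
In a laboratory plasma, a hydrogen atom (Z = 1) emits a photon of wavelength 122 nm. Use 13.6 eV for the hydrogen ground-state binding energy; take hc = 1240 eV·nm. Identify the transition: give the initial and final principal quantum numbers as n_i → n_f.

n_i = 2, n_f = 1

The photon energy is ΔE = hc/λ = 1240 / 122 = 10.16 eV.
With Z = 1, ΔE = 13.60 × (1/n_f² − 1/n_i²), so 1/n_f² − 1/n_i² = 0.7473.
Trying n_f = 1 gives 1/n_i² = 0.2527, i.e. n_i ≈ 2; this pair matches.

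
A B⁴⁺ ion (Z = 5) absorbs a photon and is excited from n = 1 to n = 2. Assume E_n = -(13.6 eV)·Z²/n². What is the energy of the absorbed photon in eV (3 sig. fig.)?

255 eV

The Bohr energies scale as Z², so for Z = 5: E_n = −340.0/n² eV.
E_2 = −340.0/4 = −85.00 eV and E_1 = −340.0/1 = −340.0 eV.
The photon energy is |E_2 − E_1| = 255 eV.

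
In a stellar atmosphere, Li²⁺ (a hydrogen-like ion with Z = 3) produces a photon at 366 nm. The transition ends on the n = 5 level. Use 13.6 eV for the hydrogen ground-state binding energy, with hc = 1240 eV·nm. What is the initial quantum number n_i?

n_i = 9

The photon energy is ΔE = hc/λ = 1240 / 366 = 3.388 eV.
With Z = 3, ΔE = 122.4 × (1/n_f² − 1/n_i²), so 1/n_f² − 1/n_i² = 0.02768.
With n_f = 5: 1/n_i² = 1/25 − 0.02768 = 0.01232, so n_i ≈ 9.01.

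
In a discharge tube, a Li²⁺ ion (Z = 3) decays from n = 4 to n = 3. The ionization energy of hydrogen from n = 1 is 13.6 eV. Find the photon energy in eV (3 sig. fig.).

The Bohr energies scale as Z², so for Z = 3: E_n = −122.4/n² eV.
E_4 = −122.4/16 = −7.650 eV and E_3 = −122.4/9 = −13.60 eV.
The photon energy is |E_4 − E_3| = 5.95 eV.

5.95 eV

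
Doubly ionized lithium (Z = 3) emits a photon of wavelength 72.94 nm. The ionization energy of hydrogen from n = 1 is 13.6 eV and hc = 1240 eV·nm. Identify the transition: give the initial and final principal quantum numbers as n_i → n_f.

n_i = 3, n_f = 2

The photon energy is ΔE = hc/λ = 1240 / 72.94 = 17.00 eV.
With Z = 3, ΔE = 122.4 × (1/n_f² − 1/n_i²), so 1/n_f² − 1/n_i² = 0.1389.
Trying n_f = 2 gives 1/n_i² = 0.1111, i.e. n_i ≈ 3; this pair matches.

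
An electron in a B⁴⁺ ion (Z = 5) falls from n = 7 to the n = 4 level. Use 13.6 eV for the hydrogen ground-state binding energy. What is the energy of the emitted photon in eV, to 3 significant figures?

14.3 eV

The Bohr energies scale as Z², so for Z = 5: E_n = −340.0/n² eV.
E_7 = −340.0/49 = −6.939 eV and E_4 = −340.0/16 = −21.25 eV.
The photon energy is |E_7 − E_4| = 14.3 eV.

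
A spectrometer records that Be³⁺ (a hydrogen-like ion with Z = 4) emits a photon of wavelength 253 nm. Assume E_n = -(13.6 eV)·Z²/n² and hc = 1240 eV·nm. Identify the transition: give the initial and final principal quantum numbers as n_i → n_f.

The photon energy is ΔE = hc/λ = 1240 / 253 = 4.901 eV.
With Z = 4, ΔE = 217.6 × (1/n_f² − 1/n_i²), so 1/n_f² − 1/n_i² = 0.02252.
Trying n_f = 4 gives 1/n_i² = 0.03998, i.e. n_i ≈ 5; this pair matches.

n_i = 5, n_f = 4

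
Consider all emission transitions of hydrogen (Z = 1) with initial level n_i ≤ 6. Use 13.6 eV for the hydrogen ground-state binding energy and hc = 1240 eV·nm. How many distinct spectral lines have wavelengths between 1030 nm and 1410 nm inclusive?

Enumerate all n_i → n_f pairs with 1 ≤ n_f < n_i ≤ 6 and compute λ = 1240 / [13.6·1·(1/n_f² − 1/n_i²)].
Lines falling in [1030, 1410] nm: 6→3 (1094 nm), 5→3 (1282 nm).

2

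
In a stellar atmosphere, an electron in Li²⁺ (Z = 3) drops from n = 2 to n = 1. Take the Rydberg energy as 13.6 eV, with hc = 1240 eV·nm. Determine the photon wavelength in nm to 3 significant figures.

13.5 nm

For Z = 3 the level energies scale as Z², so the effective Rydberg energy is 13.6 × 9 = 122.4 eV.
ΔE = 122.4 × (1/1² − 1/2²) = 122.4 × 0.7500 = 91.80 eV.
λ = hc/ΔE = 1240 / 91.80 = 13.5 nm.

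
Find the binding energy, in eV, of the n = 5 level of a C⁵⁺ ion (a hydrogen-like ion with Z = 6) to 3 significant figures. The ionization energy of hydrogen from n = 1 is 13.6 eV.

E_n = −13.6 Z²/n² = −489.6/n² eV for Z = 6.
E_5 = −489.6/25 = −19.6 eV, so ionization (to E = 0) requires 19.6 eV.

19.6 eV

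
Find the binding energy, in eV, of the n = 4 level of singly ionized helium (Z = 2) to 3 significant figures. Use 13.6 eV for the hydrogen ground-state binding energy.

E_n = −13.6 Z²/n² = −54.40/n² eV for Z = 2.
E_4 = −54.40/16 = −3.40 eV, so ionization (to E = 0) requires 3.40 eV.

3.40 eV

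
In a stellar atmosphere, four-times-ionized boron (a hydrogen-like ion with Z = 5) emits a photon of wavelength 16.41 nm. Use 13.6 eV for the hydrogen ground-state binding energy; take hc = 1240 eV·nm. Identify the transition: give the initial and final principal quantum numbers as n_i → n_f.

n_i = 6, n_f = 2

The photon energy is ΔE = hc/λ = 1240 / 16.41 = 75.56 eV.
With Z = 5, ΔE = 340.0 × (1/n_f² − 1/n_i²), so 1/n_f² − 1/n_i² = 0.2222.
Trying n_f = 2 gives 1/n_i² = 0.02775, i.e. n_i ≈ 6; this pair matches.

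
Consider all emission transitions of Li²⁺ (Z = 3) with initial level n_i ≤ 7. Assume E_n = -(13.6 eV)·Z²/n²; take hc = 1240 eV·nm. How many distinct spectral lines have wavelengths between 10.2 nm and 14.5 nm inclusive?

Enumerate all n_i → n_f pairs with 1 ≤ n_f < n_i ≤ 7 and compute λ = 1240 / [13.6·9·(1/n_f² − 1/n_i²)].
Lines falling in [10.2, 14.5] nm: 7→1 (10.34 nm), 6→1 (10.42 nm), 5→1 (10.55 nm), 4→1 (10.81 nm), 3→1 (11.40 nm), 2→1 (13.51 nm).

6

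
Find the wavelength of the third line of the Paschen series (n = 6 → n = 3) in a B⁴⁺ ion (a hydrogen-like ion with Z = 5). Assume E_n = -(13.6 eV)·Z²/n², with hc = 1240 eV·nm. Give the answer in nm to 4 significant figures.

43.76 nm

The Paschen series terminates on n_f = 3; the third line has n_i = 3+3 = 6.
ΔE = 340.0 × (1/3² − 1/6²) = 28.33 eV.
λ = 1240 / 28.33 = 43.76 nm.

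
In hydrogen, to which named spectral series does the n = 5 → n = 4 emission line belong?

Brackett

The series is set by the lower level: n_f = 4 is the Brackett series.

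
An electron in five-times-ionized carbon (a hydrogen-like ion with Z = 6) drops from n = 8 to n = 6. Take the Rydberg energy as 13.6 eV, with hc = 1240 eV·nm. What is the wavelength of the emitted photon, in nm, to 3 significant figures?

208 nm

For Z = 6 the level energies scale as Z², so the effective Rydberg energy is 13.6 × 36 = 489.6 eV.
ΔE = 489.6 × (1/6² − 1/8²) = 489.6 × 0.01215 = 5.950 eV.
λ = hc/ΔE = 1240 / 5.950 = 208 nm.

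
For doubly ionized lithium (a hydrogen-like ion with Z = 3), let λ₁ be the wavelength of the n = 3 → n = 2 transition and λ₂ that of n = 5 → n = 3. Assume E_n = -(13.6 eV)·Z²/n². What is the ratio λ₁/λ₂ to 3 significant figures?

λ ∝ 1/ΔE ∝ 1/(1/n_f² − 1/n_i²), and the Z² and hc factors cancel in the ratio.
λ₁/λ₂ = (1/3² − 1/5²)/(1/2² − 1/3²) = 0.07111/0.1389 = 0.512.

0.512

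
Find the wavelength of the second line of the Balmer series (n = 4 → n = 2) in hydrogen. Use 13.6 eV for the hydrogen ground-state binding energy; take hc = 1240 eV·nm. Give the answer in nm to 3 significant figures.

486 nm

The Balmer series terminates on n_f = 2; the second line has n_i = 2+2 = 4.
ΔE = 13.60 × (1/2² − 1/4²) = 2.550 eV.
λ = 1240 / 2.550 = 486 nm.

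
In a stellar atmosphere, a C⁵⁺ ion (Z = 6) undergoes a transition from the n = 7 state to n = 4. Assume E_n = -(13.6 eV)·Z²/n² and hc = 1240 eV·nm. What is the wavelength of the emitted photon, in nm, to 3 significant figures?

For Z = 6 the level energies scale as Z², so the effective Rydberg energy is 13.6 × 36 = 489.6 eV.
ΔE = 489.6 × (1/4² − 1/7²) = 489.6 × 0.04209 = 20.61 eV.
λ = hc/ΔE = 1240 / 20.61 = 60.2 nm.

60.2 nm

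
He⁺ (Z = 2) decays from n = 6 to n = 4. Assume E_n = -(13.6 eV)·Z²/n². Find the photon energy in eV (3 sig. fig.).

1.89 eV

The Bohr energies scale as Z², so for Z = 2: E_n = −54.40/n² eV.
E_6 = −54.40/36 = −1.511 eV and E_4 = −54.40/16 = −3.400 eV.
The photon energy is |E_6 − E_4| = 1.89 eV.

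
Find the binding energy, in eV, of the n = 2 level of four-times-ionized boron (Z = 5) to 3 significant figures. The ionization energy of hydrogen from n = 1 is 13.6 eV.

85.0 eV

E_n = −13.6 Z²/n² = −340.0/n² eV for Z = 5.
E_2 = −340.0/4 = −85.0 eV, so ionization (to E = 0) requires 85.0 eV.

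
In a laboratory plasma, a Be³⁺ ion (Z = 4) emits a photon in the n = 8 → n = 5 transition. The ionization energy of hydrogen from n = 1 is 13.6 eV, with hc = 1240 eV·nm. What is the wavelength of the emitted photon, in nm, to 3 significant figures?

For Z = 4 the level energies scale as Z², so the effective Rydberg energy is 13.6 × 16 = 217.6 eV.
ΔE = 217.6 × (1/5² − 1/8²) = 217.6 × 0.02438 = 5.304 eV.
λ = hc/ΔE = 1240 / 5.304 = 234 nm.

234 nm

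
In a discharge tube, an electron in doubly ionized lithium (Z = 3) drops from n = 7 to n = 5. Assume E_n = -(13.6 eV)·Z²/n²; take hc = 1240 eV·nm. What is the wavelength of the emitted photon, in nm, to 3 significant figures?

517 nm

For Z = 3 the level energies scale as Z², so the effective Rydberg energy is 13.6 × 9 = 122.4 eV.
ΔE = 122.4 × (1/5² − 1/7²) = 122.4 × 0.01959 = 2.398 eV.
λ = hc/ΔE = 1240 / 2.398 = 517 nm.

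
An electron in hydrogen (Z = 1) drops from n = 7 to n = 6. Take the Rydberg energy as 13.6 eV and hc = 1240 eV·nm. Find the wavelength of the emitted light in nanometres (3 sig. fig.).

12400 nm

ΔE = 13.60 × (1/6² − 1/7²) = 13.60 × 0.007370 = 0.1002 eV.
λ = hc/ΔE = 1240 / 0.1002 = 12400 nm.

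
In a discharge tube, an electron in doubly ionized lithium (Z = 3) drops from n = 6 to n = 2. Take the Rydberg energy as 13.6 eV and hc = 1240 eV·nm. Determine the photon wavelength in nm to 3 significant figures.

45.6 nm

For Z = 3 the level energies scale as Z², so the effective Rydberg energy is 13.6 × 9 = 122.4 eV.
ΔE = 122.4 × (1/2² − 1/6²) = 122.4 × 0.2222 = 27.20 eV.
λ = hc/ΔE = 1240 / 27.20 = 45.6 nm.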